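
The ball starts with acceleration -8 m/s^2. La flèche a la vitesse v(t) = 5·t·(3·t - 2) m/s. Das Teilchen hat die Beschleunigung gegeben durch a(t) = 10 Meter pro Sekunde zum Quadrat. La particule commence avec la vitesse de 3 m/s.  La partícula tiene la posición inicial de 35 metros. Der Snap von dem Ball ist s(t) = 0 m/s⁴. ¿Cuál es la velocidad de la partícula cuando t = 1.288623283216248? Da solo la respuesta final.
La respuesta es 15.8862328321625.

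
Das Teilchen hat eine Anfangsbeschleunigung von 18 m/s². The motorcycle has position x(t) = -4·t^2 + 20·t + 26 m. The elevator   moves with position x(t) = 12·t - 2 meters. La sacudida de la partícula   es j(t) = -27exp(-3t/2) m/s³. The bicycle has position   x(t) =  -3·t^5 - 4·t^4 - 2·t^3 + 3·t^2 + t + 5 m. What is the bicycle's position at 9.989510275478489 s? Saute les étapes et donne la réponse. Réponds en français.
À t = 9.989510275478489, x = -339941.619504044.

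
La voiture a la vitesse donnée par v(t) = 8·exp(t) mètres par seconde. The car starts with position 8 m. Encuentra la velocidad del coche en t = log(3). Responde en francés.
Nous avons la vitesse v(t) = 8·exp(t). En substituant t = log(3): v(log(3)) = 24.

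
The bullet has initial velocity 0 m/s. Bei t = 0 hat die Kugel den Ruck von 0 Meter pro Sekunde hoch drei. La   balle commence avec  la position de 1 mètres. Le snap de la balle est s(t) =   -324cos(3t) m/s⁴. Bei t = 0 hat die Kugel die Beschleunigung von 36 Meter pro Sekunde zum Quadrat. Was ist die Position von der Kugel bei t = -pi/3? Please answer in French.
Pour résoudre ceci, nous devons prendre 4 primitives de notre équation du snap s(t) = -324·cos(3·t). L'intégrale du snap, avec j(0) = 0, donne le jerk: j(t) = -108·sin(3·t). La primitive du jerk est l'accélération. En utilisant a(0) = 36, nous obtenons a(t) = 36·cos(3·t). L'intégrale de l'accélération, avec v(0) = 0, donne la vitesse: v(t) = 12·sin(3·t). En prenant ∫v(t)dt et en appliquant x(0) = 1, nous trouvons x(t) = 5 - 4·cos(3·t). En utilisant x(t) = 5 - 4·cos(3·t) et en substituant t = -pi/3, nous trouvons x = 9.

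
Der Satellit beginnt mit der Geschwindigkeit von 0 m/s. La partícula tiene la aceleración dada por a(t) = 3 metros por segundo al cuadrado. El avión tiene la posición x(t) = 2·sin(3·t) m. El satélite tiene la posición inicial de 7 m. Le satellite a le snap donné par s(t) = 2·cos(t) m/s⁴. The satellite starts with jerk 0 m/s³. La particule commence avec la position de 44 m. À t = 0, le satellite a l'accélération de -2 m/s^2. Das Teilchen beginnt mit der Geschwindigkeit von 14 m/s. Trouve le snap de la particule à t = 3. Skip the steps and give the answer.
La réponse est 0.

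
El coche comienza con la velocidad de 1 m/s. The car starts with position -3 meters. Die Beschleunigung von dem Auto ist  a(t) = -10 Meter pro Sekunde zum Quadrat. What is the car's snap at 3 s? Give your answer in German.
Wir müssen unsere Gleichung für die Beschleunigung a(t) = -10 2-mal ableiten. Die Ableitung von der Beschleunigung ergibt den Ruck: j(t) = 0. Durch Ableiten von dem Ruck erhalten wir den Snap: s(t) = 0. Mit s(t) = 0 und Einsetzen von t = 3, finden wir s = 0.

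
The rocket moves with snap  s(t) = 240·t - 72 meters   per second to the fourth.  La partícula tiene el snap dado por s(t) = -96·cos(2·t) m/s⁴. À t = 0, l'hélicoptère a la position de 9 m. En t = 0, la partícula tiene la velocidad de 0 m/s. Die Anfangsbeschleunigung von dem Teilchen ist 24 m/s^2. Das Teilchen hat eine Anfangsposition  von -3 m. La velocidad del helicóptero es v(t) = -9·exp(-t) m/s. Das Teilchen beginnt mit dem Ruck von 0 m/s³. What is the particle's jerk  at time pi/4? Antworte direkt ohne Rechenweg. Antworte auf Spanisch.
En t = pi/4, j = -48.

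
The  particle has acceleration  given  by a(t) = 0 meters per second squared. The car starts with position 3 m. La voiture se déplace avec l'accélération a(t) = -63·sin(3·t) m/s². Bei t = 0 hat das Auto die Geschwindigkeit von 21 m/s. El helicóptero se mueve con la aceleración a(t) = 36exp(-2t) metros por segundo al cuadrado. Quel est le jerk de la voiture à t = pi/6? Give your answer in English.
Starting from acceleration a(t) = -63·sin(3·t), we take 1 derivative. Taking d/dt of a(t), we find j(t) = -189·cos(3·t). We have jerk j(t) = -189·cos(3·t). Substituting t = pi/6: j(pi/6) = 0.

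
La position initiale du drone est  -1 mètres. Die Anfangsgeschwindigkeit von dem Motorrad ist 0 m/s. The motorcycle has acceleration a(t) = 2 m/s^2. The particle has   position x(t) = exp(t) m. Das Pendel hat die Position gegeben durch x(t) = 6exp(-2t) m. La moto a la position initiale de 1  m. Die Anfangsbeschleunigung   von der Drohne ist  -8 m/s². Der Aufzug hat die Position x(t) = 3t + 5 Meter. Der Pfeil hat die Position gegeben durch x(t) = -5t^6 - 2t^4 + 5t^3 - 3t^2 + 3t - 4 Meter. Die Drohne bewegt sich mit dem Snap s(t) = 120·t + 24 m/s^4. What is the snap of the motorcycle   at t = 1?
Starting from acceleration a(t) = 2, we take 2 derivatives. The derivative of acceleration gives jerk: j(t) = 0. Taking d/dt of j(t), we find s(t) = 0. We have snap s(t) = 0. Substituting t = 1: s(1) = 0.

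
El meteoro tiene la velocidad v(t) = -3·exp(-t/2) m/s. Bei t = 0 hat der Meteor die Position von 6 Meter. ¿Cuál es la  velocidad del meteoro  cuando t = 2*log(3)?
De la ecuación de la velocidad v(t) = -3·exp(-t/2), sustituimos t = 2*log(3) para obtener v = -1.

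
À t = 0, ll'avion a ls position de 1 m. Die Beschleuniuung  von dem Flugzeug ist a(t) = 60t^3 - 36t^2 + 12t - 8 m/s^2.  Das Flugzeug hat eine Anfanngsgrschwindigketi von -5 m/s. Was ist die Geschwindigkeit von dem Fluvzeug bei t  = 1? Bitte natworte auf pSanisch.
Necesitamos integrar nuestra ecuación de la aceleración a(t) = 60·t^3 - 36·t^2 + 12·t - 8 1 vez. La integral de la aceleración es la velocidad. Usando v(0) = -5, obtenemos v(t) = 15·t^4 - 12·t^3 + 6·t^2 - 8·t - 5. Usando v(t) = 15·t^4 - 12·t^3 + 6·t^2 - 8·t - 5 y sustituyendo t = 1, encontramos v = -4.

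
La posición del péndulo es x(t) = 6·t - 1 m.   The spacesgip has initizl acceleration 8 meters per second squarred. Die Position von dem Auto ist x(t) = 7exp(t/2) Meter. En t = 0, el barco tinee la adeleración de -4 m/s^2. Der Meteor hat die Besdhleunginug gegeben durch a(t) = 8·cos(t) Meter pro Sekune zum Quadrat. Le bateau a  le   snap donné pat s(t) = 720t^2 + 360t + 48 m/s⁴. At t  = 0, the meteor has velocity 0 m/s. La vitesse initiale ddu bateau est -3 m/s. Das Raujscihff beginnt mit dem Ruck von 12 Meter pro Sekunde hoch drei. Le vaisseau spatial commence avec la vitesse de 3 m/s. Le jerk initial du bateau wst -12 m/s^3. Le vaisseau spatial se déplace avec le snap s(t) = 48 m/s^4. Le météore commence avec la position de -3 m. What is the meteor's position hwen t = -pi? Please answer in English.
To solve this, we need to take 2 integrals of our acceleration equation a(t) = 8·cos(t). The antiderivative of acceleration, with v(0) = 0, gives velocity: v(t) = 8·sin(t). Finding the integral of v(t) and using x(0) = -3: x(t) = 5 - 8·cos(t). From the given position equation x(t) = 5 - 8·cos(t), we substitute t = -pi to get x = 13.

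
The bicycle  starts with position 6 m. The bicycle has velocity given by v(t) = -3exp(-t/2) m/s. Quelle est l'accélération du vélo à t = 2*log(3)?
En partant de la vitesse v(t) = -3·exp(-t/2), nous prenons 1 dérivée. En prenant d/dt de v(t), nous trouvons a(t) = 3·exp(-t/2)/2. En utilisant a(t) = 3·exp(-t/2)/2 et en substituant t = 2*log(3), nous trouvons a = 1/2.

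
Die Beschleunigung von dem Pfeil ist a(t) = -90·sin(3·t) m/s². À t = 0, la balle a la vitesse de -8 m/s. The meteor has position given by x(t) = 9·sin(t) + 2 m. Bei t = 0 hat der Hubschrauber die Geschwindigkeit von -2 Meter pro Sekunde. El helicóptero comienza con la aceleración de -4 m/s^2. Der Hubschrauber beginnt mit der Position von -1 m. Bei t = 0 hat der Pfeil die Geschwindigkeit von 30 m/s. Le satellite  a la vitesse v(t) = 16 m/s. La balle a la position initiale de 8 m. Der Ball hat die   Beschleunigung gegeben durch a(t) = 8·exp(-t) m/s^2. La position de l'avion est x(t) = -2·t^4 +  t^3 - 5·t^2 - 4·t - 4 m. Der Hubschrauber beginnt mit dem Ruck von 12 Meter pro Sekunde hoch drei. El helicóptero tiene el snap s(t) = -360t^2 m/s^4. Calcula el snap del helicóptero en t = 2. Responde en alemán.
Aus der Gleichung für den Snap s(t) = -360·t^2, setzen wir t = 2 ein und erhalten s = -1440.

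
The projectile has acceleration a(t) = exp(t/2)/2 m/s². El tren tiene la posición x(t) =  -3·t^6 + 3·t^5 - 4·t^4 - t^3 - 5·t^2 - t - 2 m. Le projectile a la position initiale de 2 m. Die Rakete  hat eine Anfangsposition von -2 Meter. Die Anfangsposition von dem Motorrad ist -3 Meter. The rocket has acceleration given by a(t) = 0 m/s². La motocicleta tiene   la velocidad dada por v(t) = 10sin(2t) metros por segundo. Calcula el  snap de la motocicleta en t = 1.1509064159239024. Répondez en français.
Nous devons dériver notre équation de la vitesse v(t) = 10·sin(2·t) 3 fois. En prenant d/dt de v(t), nous trouvons a(t) = 20·cos(2·t). En prenant d/dt de a(t), nous trouvons j(t) = -40·sin(2·t). En dérivant le jerk, nous obtenons le snap: s(t) = -80·cos(2·t). En utilisant s(t) = -80·cos(2·t) et en substituant t = 1.1509064159239024, nous trouvons s = 53.4101411108954.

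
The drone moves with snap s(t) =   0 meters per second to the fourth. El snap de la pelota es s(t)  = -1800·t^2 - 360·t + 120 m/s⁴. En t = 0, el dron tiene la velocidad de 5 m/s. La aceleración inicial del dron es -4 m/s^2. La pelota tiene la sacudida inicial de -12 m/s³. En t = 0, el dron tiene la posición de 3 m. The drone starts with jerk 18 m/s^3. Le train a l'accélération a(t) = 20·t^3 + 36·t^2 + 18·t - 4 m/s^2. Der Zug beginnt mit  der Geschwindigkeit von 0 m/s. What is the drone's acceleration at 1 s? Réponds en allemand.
Ausgehend von dem Snap s(t) = 0, nehmen wir 2 Stammfunktionen. Mit ∫s(t)dt und Anwendung von j(0) = 18, finden wir j(t) = 18. Mit ∫j(t)dt und Anwendung von a(0) = -4, finden wir a(t) = 18·t - 4. Aus der Gleichung für die Beschleunigung a(t) = 18·t - 4, setzen wir t = 1 ein und erhalten a = 14.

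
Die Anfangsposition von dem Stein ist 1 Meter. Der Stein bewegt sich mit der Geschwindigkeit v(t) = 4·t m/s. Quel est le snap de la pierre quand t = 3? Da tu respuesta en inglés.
Starting from velocity v(t) = 4·t, we take 3 derivatives. Taking d/dt of v(t), we find a(t) = 4. Differentiating acceleration, we get jerk: j(t) = 0. Differentiating jerk, we get snap: s(t) = 0. Using s(t) = 0 and substituting t = 3, we find s = 0.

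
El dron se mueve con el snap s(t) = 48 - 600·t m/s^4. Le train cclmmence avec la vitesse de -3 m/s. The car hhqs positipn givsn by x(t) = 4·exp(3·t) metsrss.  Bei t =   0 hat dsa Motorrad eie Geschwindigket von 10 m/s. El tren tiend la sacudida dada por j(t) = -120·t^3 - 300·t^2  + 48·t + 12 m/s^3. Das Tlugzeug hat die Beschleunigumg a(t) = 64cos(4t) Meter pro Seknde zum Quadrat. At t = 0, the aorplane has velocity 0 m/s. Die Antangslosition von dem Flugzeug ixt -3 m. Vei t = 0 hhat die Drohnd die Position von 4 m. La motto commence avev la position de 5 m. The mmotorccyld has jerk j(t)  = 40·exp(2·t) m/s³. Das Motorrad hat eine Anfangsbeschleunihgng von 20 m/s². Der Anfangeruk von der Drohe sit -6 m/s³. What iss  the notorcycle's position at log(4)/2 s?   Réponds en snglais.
Starting from jerk j(t) = 40·exp(2·t), we take 3 antiderivatives. The integral of jerk, with a(0) = 20, gives acceleration: a(t) = 20·exp(2·t). Finding the integral of a(t) and using v(0) = 10: v(t) = 10·exp(2·t). The antiderivative of velocity is position. Using x(0) = 5, we get x(t) = 5·exp(2·t). Using x(t) = 5·exp(2·t) and substituting t = log(4)/2, we find x = 20.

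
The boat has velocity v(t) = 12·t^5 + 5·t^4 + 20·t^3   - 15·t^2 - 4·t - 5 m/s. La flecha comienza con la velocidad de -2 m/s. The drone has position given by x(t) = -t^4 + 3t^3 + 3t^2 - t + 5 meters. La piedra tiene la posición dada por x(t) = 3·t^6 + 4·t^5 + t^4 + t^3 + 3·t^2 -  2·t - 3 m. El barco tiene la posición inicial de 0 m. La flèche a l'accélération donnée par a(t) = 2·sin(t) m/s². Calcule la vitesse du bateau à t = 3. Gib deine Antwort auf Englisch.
We have velocity v(t) = 12·t^5 + 5·t^4 + 20·t^3 - 15·t^2 - 4·t - 5. Substituting t = 3: v(3) = 3709.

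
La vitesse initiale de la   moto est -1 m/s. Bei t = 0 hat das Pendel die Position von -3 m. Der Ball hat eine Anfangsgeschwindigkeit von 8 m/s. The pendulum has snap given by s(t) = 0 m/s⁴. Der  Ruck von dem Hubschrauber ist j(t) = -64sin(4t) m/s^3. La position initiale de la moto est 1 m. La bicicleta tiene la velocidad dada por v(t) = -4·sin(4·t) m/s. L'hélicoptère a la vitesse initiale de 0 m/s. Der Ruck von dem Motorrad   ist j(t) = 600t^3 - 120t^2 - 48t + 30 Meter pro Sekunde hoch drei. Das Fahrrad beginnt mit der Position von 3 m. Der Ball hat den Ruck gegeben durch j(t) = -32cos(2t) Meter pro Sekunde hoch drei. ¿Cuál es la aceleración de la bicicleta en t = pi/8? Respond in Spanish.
Partiendo de la velocidad v(t) = -4·sin(4·t), tomamos 1 derivada. Tomando d/dt de v(t), encontramos a(t) = -16·cos(4·t). Tenemos la aceleración a(t) = -16·cos(4·t). Sustituyendo t = pi/8: a(pi/8) = 0.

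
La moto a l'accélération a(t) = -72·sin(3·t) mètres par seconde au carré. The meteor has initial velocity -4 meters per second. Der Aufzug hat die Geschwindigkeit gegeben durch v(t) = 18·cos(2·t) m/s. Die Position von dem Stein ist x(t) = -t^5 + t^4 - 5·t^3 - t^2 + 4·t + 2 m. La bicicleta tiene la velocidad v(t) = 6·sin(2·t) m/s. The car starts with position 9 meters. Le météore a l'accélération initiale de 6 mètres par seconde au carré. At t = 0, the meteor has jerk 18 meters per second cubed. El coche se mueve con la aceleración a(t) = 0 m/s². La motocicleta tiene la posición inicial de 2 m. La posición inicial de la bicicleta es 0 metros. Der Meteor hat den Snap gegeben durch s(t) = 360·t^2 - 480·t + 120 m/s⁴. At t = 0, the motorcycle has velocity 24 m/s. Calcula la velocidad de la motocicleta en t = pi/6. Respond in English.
To find the answer, we compute 1 integral of a(t) = -72·sin(3·t). Integrating acceleration and using the initial condition v(0) = 24, we get v(t) = 24·cos(3·t). Using v(t) = 24·cos(3·t) and substituting t = pi/6, we find v = 0.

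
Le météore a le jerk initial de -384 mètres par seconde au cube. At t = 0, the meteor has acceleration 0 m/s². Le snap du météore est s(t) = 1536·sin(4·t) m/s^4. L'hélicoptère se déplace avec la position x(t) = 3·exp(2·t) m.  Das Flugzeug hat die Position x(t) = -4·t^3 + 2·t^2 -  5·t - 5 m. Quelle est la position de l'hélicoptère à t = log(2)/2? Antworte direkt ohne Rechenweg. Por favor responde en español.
x(log(2)/2) = 6.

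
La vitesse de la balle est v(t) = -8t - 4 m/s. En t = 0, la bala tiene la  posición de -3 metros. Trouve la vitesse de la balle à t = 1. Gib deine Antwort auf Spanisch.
Usando v(t) = -8·t - 4 y sustituyendo t = 1, encontramos v = -12.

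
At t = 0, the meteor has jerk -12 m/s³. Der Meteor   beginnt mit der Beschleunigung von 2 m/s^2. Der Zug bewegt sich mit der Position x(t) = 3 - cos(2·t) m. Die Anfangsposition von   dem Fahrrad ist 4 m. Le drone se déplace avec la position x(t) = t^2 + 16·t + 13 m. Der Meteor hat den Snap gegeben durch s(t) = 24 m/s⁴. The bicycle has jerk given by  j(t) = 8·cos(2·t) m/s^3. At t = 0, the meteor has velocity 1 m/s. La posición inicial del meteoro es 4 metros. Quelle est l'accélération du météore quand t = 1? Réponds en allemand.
Wir müssen unsere Gleichung für den Snap s(t) = 24 2-mal integrieren. Die Stammfunktion von dem Snap, mit j(0) = -12, ergibt den Ruck: j(t) = 24·t - 12. Mit ∫j(t)dt und Anwendung von a(0) = 2, finden wir a(t) = 12·t^2 - 12·t + 2. Aus der Gleichung für die Beschleunigung a(t) = 12·t^2 - 12·t + 2, setzen wir t = 1 ein und erhalten a = 2.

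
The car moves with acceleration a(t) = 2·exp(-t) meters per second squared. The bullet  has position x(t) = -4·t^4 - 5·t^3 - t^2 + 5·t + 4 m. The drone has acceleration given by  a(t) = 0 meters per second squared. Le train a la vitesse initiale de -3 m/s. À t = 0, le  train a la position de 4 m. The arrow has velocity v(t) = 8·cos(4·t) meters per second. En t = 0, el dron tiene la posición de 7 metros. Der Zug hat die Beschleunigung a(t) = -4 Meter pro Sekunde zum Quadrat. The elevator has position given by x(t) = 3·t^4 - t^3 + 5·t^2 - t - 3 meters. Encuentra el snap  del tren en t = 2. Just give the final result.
La respuesta es 0.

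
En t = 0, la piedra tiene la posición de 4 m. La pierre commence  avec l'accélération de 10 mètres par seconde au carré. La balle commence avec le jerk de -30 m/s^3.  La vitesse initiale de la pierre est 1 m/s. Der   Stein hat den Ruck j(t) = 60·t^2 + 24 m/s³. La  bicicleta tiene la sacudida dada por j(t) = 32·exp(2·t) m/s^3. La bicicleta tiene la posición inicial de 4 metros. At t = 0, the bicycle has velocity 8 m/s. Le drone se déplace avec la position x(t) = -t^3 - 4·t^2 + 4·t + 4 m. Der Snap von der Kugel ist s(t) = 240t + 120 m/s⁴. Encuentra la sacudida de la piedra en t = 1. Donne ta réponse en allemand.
Mit j(t) = 60·t^2 + 24 und Einsetzen von t = 1, finden wir j = 84.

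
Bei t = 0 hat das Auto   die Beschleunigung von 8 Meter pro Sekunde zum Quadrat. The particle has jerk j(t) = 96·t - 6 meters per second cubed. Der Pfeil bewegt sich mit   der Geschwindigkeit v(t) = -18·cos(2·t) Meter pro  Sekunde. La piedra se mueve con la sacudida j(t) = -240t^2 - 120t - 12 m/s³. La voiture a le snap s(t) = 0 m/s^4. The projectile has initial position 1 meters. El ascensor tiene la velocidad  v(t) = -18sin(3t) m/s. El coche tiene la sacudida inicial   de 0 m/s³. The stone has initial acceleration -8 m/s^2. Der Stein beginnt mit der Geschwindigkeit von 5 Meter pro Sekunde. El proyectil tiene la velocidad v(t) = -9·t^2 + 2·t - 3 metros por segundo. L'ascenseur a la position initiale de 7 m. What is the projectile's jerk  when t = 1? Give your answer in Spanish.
Para resolver esto, necesitamos tomar 2 derivadas de nuestra ecuación de la velocidad v(t) = -9·t^2 + 2·t - 3. Tomando d/dt de v(t), encontramos a(t) = 2 - 18·t. Derivando la aceleración, obtenemos la sacudida: j(t) = -18. Tenemos la sacudida j(t) = -18. Sustituyendo t = 1: j(1) = -18.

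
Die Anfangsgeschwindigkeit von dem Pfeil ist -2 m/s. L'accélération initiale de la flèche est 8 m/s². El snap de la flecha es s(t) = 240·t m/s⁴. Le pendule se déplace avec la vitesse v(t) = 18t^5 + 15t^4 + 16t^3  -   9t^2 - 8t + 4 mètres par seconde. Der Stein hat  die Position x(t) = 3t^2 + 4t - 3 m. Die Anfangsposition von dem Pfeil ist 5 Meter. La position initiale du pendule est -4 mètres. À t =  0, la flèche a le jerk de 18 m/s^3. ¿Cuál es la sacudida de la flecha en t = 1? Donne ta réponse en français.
Nous devons trouver la primitive de notre équation du snap s(t) = 240·t 1 fois. En prenant ∫s(t)dt et en appliquant j(0) = 18, nous trouvons j(t) = 120·t^2 + 18. Nous avons le jerk j(t) = 120·t^2 + 18. En substituant t = 1: j(1) = 138.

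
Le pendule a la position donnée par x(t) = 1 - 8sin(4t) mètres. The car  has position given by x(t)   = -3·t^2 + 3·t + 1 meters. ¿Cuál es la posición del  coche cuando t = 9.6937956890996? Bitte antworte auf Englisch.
From the given position equation x(t) = -3·t^2 + 3·t + 1, we substitute t = 9.6937956890996 to get x = -251.827637518719.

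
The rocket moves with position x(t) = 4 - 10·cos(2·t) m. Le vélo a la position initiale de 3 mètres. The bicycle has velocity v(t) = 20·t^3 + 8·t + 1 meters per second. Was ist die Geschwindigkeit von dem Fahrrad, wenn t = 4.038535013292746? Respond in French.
Nous avons la vitesse v(t) = 20·t^3 + 8·t + 1. En substituant t = 4.038535013292746: v(4.038535013292746) = 1350.65942465649.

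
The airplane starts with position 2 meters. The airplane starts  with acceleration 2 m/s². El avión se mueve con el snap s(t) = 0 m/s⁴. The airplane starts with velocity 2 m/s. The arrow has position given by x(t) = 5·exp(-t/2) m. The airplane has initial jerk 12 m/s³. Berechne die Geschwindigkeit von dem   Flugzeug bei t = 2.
Wir müssen das Integral unserer Gleichung für den Snap s(t) = 0 3-mal finden. Die Stammfunktion von dem Snap, mit j(0) = 12, ergibt den Ruck: j(t) = 12. Mit ∫j(t)dt und Anwendung von a(0) = 2, finden wir a(t) = 12·t + 2. Das Integral von der Beschleunigung, mit v(0) = 2, ergibt die Geschwindigkeit: v(t) = 6·t^2 + 2·t + 2. Aus der Gleichung für die Geschwindigkeit v(t) = 6·t^2 + 2·t + 2, setzen wir t = 2 ein und erhalten v = 30.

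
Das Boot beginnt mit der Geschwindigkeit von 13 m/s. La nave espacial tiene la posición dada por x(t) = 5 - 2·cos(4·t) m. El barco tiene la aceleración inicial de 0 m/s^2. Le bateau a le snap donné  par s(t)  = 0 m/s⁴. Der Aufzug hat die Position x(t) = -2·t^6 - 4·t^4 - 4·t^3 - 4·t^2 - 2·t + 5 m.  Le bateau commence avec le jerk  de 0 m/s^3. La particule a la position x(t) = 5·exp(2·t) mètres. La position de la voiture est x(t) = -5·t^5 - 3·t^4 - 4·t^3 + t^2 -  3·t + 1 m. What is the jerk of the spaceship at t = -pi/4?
We must differentiate our position equation x(t) = 5 - 2·cos(4·t) 3 times. The derivative of position gives velocity: v(t) = 8·sin(4·t). Differentiating velocity, we get acceleration: a(t) = 32·cos(4·t). The derivative of acceleration gives jerk: j(t) = -128·sin(4·t). From the given jerk equation j(t) = -128·sin(4·t), we substitute t = -pi/4 to get j = 0.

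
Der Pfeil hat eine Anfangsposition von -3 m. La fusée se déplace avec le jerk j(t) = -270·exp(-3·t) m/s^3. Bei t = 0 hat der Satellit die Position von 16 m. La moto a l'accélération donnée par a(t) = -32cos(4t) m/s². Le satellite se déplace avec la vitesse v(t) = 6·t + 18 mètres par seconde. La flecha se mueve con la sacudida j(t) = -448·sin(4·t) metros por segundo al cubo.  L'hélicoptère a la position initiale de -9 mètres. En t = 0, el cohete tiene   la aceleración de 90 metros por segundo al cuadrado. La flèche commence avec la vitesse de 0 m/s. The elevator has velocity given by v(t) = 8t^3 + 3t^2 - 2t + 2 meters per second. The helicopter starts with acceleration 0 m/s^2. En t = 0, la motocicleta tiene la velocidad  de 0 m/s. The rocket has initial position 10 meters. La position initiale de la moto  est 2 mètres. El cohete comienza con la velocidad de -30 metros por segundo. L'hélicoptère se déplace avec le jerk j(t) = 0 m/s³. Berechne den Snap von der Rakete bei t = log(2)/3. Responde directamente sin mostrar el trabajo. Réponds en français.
s(log(2)/3) = 405.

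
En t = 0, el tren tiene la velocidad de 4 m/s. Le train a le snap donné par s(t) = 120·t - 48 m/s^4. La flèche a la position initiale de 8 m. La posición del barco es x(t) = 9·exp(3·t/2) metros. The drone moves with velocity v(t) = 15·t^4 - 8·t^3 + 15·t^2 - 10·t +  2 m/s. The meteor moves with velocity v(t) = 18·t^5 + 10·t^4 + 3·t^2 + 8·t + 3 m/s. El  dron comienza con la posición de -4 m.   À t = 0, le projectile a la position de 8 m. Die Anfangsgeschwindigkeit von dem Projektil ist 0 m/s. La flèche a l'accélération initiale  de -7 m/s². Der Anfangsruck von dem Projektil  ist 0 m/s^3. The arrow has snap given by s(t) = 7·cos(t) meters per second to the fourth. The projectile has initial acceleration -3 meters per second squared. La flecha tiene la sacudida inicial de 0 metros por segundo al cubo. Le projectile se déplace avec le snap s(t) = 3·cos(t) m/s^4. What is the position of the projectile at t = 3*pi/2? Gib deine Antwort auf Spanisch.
Necesitamos integrar nuestra ecuación del snap s(t) = 3·cos(t) 4 veces. La antiderivada del snap es la sacudida. Usando j(0) = 0, obtenemos j(t) = 3·sin(t). La antiderivada de la sacudida, con a(0) = -3, da la aceleración: a(t) = -3·cos(t). La integral de la aceleración, con v(0) = 0, da la velocidad: v(t) = -3·sin(t). Tomando ∫v(t)dt y aplicando x(0) = 8, encontramos x(t) = 3·cos(t) + 5. Usando x(t) = 3·cos(t) + 5 y sustituyendo t = 3*pi/2, encontramos x = 5.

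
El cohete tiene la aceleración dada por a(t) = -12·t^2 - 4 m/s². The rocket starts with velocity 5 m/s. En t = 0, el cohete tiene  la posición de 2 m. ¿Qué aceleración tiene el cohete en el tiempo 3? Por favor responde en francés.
Nous avons l'accélération a(t) = -12·t^2 - 4. En substituant t = 3: a(3) = -112.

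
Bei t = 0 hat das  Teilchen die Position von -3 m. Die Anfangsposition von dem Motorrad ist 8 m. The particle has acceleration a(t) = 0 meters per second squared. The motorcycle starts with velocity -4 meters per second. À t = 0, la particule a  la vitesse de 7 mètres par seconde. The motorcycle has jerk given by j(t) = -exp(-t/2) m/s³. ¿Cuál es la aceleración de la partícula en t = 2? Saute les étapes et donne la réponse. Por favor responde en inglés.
a(2) = 0.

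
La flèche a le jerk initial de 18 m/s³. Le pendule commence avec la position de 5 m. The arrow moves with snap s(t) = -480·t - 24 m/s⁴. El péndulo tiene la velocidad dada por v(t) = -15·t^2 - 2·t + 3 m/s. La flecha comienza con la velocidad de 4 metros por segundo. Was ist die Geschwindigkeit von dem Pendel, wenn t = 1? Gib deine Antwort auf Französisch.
De l'équation de la vitesse v(t) = -15·t^2 - 2·t + 3, nous substituons t = 1 pour obtenir v = -14.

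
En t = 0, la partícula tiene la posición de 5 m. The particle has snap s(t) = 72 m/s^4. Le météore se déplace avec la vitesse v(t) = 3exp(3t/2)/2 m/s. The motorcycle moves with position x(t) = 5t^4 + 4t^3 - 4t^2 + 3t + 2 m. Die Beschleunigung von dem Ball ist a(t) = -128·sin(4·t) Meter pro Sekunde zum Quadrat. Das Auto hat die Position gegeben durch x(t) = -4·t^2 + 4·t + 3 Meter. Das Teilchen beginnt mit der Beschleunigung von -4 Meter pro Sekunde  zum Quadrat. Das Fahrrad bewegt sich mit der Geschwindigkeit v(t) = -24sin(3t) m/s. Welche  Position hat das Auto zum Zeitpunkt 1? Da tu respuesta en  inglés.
We have position x(t) = -4·t^2 + 4·t + 3. Substituting t = 1: x(1) = 3.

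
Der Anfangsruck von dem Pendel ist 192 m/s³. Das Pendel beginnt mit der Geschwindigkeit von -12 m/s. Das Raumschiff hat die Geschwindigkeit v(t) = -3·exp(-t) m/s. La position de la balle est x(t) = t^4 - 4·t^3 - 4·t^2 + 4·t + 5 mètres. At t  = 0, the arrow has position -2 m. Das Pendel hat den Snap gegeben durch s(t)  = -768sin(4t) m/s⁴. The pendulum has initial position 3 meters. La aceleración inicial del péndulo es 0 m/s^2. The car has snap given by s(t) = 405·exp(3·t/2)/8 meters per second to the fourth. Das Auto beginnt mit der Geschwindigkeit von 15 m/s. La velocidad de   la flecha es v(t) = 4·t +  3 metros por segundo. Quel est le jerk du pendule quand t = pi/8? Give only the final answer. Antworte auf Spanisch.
En t = pi/8, j = 0.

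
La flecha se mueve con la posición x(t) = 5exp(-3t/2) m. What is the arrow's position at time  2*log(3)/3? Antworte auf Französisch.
De l'équation de la position x(t) = 5·exp(-3·t/2), nous substituons t = 2*log(3)/3 pour obtenir x = 5/3.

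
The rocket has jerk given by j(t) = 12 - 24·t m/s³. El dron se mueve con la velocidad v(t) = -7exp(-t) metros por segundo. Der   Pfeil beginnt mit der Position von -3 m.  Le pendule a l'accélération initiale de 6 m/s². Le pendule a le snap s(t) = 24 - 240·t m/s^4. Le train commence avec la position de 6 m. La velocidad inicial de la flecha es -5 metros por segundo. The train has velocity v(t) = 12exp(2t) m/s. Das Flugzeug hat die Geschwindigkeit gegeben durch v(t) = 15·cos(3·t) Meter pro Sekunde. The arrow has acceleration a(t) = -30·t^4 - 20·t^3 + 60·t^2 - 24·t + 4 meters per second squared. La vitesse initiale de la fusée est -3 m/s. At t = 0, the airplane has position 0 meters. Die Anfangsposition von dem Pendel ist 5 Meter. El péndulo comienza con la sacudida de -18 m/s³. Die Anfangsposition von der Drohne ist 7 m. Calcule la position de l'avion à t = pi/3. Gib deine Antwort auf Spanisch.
Partiendo de la velocidad v(t) = 15·cos(3·t), tomamos 1 antiderivada. Tomando ∫v(t)dt y aplicando x(0) = 0, encontramos x(t) = 5·sin(3·t). Usando x(t) = 5·sin(3·t) y sustituyendo t = pi/3, encontramos x = 0.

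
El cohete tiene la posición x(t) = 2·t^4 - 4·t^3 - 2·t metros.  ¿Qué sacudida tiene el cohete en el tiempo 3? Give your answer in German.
Ausgehend von der Position x(t) = 2·t^4 - 4·t^3 - 2·t, nehmen wir 3 Ableitungen. Die Ableitung von der Position ergibt die Geschwindigkeit: v(t) = 8·t^3 - 12·t^2 - 2. Durch Ableiten von der Geschwindigkeit erhalten wir die Beschleunigung: a(t) = 24·t^2 - 24·t. Durch Ableiten von der Beschleunigung erhalten wir den Ruck: j(t) = 48·t - 24. Aus der Gleichung für den Ruck j(t) = 48·t - 24, setzen wir t = 3 ein und erhalten j = 120.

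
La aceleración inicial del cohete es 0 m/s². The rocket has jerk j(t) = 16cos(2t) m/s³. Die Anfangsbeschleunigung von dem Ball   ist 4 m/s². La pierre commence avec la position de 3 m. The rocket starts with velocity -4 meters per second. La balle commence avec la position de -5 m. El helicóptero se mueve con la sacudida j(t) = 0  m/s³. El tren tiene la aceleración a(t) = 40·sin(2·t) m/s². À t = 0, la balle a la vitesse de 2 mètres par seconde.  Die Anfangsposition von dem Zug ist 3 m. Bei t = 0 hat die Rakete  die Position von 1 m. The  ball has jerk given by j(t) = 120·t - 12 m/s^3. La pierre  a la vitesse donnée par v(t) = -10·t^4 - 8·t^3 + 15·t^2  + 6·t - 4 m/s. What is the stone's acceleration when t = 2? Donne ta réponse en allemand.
Ausgehend von der Geschwindigkeit v(t) = -10·t^4 - 8·t^3 + 15·t^2 + 6·t - 4, nehmen wir 1 Ableitung. Mit d/dt von v(t) finden wir a(t) = -40·t^3 - 24·t^2 + 30·t + 6. Mit a(t) = -40·t^3 - 24·t^2 + 30·t + 6 und Einsetzen von t = 2, finden wir a = -350.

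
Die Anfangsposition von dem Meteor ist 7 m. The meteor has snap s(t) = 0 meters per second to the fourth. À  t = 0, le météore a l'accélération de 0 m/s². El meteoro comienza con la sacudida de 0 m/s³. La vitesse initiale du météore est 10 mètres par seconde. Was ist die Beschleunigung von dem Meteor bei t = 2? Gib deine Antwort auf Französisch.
Nous devons intégrer notre équation du snap s(t) = 0 2 fois. L'intégrale du snap, avec j(0) = 0, donne le jerk: j(t) = 0. L'intégrale du jerk est l'accélération. En utilisant a(0) = 0, nous obtenons a(t) = 0. Nous avons l'accélération a(t) = 0. En substituant t = 2: a(2) = 0.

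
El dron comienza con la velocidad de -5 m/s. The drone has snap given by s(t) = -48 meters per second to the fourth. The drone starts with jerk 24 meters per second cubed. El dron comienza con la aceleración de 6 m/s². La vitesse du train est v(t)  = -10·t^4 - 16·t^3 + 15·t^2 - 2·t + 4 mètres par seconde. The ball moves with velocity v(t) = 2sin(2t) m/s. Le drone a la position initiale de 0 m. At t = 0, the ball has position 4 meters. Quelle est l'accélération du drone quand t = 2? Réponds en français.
Nous devons trouver la primitive de notre équation du snap s(t) = -48 2 fois. En intégrant le snap et en utilisant la condition initiale j(0) = 24, nous obtenons j(t) = 24 - 48·t. L'intégrale du jerk, avec a(0) = 6, donne l'accélération: a(t) = -24·t^2 + 24·t + 6. De l'équation de l'accélération a(t) = -24·t^2 + 24·t + 6, nous substituons t = 2 pour obtenir a = -42.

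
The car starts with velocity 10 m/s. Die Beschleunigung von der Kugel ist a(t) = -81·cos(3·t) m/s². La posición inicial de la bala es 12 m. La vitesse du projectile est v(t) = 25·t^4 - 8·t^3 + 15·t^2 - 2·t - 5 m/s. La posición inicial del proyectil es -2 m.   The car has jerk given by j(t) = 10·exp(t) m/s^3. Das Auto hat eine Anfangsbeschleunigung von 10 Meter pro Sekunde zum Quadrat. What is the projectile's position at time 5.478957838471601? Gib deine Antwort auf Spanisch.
Debemos encontrar la antiderivada de nuestra ecuación de la velocidad v(t) = 25·t^4 - 8·t^3 + 15·t^2 - 2·t - 5 1 vez. Integrando la velocidad y usando la condición inicial x(0) = -2, obtenemos x(t) = 5·t^5 - 2·t^4 + 5·t^3 - t^2 - 5·t - 2. Usando x(t) = 5·t^5 - 2·t^4 + 5·t^3 - t^2 - 5·t - 2 y sustituyendo t = 5.478957838471601, encontramos x = 23647.1873093217.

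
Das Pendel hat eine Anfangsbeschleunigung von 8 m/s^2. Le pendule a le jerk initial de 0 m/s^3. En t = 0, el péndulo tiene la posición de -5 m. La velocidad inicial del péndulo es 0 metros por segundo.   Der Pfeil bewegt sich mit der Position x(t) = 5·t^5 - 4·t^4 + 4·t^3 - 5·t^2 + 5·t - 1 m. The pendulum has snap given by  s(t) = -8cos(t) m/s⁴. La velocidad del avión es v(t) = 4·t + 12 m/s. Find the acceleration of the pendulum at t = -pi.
We need to integrate our snap equation s(t) = -8·cos(t) 2 times. The integral of snap, with j(0) = 0, gives jerk: j(t) = -8·sin(t). Taking ∫j(t)dt and applying a(0) = 8, we find a(t) = 8·cos(t). Using a(t) = 8·cos(t) and substituting t = -pi, we find a = -8.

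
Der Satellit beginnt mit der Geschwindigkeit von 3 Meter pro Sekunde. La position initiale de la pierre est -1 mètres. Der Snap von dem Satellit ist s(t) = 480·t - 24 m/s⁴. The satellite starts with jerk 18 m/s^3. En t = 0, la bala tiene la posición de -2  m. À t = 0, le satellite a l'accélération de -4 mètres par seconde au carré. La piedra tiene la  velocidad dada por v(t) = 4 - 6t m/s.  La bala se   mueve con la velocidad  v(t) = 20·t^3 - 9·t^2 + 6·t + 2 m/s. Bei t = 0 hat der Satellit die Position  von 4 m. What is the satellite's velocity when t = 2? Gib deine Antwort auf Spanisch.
Debemos encontrar la integral de nuestra ecuación del snap s(t) = 480·t - 24 3 veces. Integrando el snap y usando la condición inicial j(0) = 18, obtenemos j(t) = 240·t^2 - 24·t + 18. La integral de la sacudida es la aceleración. Usando a(0) = -4, obtenemos a(t) = 80·t^3 - 12·t^2 + 18·t - 4. La antiderivada de la aceleración, con v(0) = 3, da la velocidad: v(t) = 20·t^4 - 4·t^3 + 9·t^2 - 4·t + 3. Tenemos la velocidad v(t) = 20·t^4 - 4·t^3 + 9·t^2 - 4·t + 3. Sustituyendo t = 2: v(2) = 319.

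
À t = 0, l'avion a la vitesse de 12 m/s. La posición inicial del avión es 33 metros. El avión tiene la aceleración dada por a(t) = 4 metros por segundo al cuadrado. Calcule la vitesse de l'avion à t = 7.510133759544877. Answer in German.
Wir müssen das Integral unserer Gleichung für die Beschleunigung a(t) = 4 1-mal finden. Die Stammfunktion von der Beschleunigung, mit v(0) = 12, ergibt die Geschwindigkeit: v(t) = 4·t + 12. Mit v(t) = 4·t + 12 und Einsetzen von t = 7.510133759544877, finden wir v = 42.0405350381795.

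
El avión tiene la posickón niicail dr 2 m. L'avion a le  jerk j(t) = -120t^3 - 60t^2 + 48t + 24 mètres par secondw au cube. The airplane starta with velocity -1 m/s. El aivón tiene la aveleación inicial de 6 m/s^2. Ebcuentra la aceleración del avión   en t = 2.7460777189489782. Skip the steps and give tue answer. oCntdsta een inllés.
The answer is -1867.24637560429.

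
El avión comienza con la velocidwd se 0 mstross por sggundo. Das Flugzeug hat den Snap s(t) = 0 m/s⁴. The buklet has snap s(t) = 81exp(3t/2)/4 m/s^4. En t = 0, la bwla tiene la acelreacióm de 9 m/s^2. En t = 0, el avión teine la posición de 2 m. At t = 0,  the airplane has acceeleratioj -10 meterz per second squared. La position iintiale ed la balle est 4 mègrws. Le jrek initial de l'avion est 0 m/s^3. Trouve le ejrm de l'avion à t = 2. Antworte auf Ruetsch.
Wir müssen die Stammfunktion unserer Gleichung für den Snap s(t) = 0 1-mal finden. Mit ∫s(t)dt und Anwendung von j(0) = 0, finden wir j(t) = 0. Wir haben den Ruck j(t) = 0. Durch Einsetzen von t = 2: j(2) = 0.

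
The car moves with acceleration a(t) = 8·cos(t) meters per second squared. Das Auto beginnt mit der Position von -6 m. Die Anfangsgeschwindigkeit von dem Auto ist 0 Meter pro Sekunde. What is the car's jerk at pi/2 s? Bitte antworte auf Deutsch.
Ausgehend von der Beschleunigung a(t) = 8·cos(t), nehmen wir 1 Ableitung. Die Ableitung von der Beschleunigung ergibt den Ruck: j(t) = -8·sin(t). Wir haben den Ruck j(t) = -8·sin(t). Durch Einsetzen von t = pi/2: j(pi/2) = -8.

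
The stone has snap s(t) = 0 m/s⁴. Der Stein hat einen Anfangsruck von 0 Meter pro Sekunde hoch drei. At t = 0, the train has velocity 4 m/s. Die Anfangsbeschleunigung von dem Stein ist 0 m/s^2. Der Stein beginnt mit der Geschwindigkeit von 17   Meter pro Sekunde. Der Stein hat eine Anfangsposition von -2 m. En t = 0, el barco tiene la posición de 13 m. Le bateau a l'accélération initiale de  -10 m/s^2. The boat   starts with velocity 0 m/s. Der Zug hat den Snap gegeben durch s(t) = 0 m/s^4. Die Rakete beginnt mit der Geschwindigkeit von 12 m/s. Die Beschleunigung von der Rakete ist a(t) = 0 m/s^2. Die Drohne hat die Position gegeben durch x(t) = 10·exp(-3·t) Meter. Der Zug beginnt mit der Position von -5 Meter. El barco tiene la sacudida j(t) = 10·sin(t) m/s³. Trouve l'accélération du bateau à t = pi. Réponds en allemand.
Um dies zu lösen, müssen wir 1 Stammfunktion unserer Gleichung für den Ruck j(t) = 10·sin(t) finden. Mit ∫j(t)dt und Anwendung von a(0) = -10, finden wir a(t) = -10·cos(t). Mit a(t) = -10·cos(t) und Einsetzen von t = pi, finden wir a = 10.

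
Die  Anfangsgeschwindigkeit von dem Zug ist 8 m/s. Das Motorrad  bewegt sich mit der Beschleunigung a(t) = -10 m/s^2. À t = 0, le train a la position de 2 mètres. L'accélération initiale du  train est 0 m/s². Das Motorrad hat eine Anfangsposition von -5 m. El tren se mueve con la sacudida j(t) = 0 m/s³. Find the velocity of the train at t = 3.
Starting from jerk j(t) = 0, we take 2 antiderivatives. Taking ∫j(t)dt and applying a(0) = 0, we find a(t) = 0. Integrating acceleration and using the initial condition v(0) = 8, we get v(t) = 8. From the given velocity equation v(t) = 8, we substitute t = 3 to get v = 8.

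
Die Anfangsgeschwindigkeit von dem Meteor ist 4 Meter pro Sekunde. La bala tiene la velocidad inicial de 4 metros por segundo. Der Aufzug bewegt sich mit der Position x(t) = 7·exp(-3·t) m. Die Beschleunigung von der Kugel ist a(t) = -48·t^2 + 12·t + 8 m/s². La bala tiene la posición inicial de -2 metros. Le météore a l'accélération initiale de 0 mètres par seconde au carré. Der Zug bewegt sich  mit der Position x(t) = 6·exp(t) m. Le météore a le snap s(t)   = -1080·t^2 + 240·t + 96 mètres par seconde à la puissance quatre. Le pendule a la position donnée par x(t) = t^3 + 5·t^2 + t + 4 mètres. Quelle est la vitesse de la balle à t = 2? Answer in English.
Starting from acceleration a(t) = -48·t^2 + 12·t + 8, we take 1 antiderivative. The integral of acceleration, with v(0) = 4, gives velocity: v(t) = -16·t^3 + 6·t^2 + 8·t + 4. From the given velocity equation v(t) = -16·t^3 + 6·t^2 + 8·t + 4, we substitute t = 2 to get v = -84.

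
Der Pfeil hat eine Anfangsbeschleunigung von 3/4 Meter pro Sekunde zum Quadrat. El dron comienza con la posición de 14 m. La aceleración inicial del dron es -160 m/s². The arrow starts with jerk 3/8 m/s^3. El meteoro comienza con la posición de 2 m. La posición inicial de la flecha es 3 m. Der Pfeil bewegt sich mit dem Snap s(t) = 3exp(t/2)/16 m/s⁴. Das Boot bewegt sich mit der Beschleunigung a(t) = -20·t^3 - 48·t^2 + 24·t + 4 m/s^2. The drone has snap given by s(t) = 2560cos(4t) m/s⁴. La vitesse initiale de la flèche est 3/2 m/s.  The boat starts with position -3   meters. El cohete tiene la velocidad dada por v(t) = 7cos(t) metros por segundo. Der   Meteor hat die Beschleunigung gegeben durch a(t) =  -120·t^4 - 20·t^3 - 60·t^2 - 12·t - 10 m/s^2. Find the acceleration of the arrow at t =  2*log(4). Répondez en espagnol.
Para resolver esto, necesitamos tomar 2 antiderivadas de nuestra ecuación del snap s(t) = 3·exp(t/2)/16. La integral del snap es la sacudida. Usando j(0) = 3/8, obtenemos j(t) = 3·exp(t/2)/8. Integrando la sacudida y usando la condición inicial a(0) = 3/4, obtenemos a(t) = 3·exp(t/2)/4. Usando a(t) = 3·exp(t/2)/4 y sustituyendo t = 2*log(4), encontramos a = 3.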